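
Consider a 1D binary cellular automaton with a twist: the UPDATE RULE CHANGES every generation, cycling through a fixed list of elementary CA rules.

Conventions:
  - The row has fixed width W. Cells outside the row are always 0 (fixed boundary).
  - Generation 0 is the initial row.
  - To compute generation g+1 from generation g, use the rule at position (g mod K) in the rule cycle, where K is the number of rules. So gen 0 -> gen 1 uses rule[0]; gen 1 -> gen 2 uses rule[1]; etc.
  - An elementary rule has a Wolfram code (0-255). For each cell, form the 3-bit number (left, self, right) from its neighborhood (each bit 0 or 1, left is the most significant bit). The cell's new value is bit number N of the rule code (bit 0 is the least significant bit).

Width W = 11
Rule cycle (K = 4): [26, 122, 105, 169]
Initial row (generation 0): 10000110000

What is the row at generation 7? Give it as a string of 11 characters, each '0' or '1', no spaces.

Answer: 01001101001

Derivation:
Gen 0: 10000110000
Gen 1 (rule 26): 01001101000
Gen 2 (rule 122): 10111110100
Gen 3 (rule 105): 01100011001
Gen 4 (rule 169): 01001010000
Gen 5 (rule 26): 10110001000
Gen 6 (rule 122): 01111010100
Gen 7 (rule 105): 01001101001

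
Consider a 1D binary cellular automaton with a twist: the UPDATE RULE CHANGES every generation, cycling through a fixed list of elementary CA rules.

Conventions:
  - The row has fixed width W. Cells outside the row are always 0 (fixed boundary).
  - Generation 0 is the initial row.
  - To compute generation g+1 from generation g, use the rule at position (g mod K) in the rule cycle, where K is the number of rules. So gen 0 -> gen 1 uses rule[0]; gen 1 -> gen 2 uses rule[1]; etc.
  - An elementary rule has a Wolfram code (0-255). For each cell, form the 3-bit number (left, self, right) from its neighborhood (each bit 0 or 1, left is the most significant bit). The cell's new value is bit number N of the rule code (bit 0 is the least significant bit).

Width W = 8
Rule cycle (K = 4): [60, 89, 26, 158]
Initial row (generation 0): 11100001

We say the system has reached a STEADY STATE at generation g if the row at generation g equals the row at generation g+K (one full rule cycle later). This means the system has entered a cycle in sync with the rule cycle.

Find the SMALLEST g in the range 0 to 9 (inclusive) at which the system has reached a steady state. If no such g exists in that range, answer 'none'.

Gen 0: 11100001
Gen 1 (rule 60): 10010001
Gen 2 (rule 89): 01001100
Gen 3 (rule 26): 10111010
Gen 4 (rule 158): 10110011
Gen 5 (rule 60): 11101010
Gen 6 (rule 89): 10100001
Gen 7 (rule 26): 00010010
Gen 8 (rule 158): 00111111
Gen 9 (rule 60): 00100000
Gen 10 (rule 89): 10011111
Gen 11 (rule 26): 01110000
Gen 12 (rule 158): 11101000
Gen 13 (rule 60): 10011100

Answer: none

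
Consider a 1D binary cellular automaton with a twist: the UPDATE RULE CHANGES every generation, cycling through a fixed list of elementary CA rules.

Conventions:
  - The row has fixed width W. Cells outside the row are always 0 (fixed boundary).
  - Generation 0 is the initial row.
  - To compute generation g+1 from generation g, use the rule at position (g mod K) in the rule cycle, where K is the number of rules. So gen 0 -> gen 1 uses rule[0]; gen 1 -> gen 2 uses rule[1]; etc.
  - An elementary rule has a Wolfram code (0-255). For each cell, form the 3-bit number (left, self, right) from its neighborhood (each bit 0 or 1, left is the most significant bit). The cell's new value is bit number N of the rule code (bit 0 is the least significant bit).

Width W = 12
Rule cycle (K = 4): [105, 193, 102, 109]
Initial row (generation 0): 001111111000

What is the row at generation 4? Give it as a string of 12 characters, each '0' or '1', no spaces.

Gen 0: 001111111000
Gen 1 (rule 105): 101000001011
Gen 2 (rule 193): 000011100001
Gen 3 (rule 102): 000100100011
Gen 4 (rule 109): 110100101011

Answer: 110100101011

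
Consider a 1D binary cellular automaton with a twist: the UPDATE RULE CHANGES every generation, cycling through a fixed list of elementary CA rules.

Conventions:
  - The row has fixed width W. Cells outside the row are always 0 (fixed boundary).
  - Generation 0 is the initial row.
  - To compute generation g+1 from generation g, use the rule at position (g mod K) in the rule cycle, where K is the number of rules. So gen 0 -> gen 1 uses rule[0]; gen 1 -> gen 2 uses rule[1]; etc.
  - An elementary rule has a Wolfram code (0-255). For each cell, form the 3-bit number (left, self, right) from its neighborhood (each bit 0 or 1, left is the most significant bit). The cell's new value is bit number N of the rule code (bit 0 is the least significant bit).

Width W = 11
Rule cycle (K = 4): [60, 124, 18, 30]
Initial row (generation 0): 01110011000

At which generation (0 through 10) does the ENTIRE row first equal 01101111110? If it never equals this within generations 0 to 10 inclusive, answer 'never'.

Gen 0: 01110011000
Gen 1 (rule 60): 01001010100
Gen 2 (rule 124): 01101111110
Gen 3 (rule 18): 10000000001
Gen 4 (rule 30): 11000000011
Gen 5 (rule 60): 10100000010
Gen 6 (rule 124): 11110000011
Gen 7 (rule 18): 00001000100
Gen 8 (rule 30): 00011101110
Gen 9 (rule 60): 00010011001
Gen 10 (rule 124): 00011011101

Answer: 2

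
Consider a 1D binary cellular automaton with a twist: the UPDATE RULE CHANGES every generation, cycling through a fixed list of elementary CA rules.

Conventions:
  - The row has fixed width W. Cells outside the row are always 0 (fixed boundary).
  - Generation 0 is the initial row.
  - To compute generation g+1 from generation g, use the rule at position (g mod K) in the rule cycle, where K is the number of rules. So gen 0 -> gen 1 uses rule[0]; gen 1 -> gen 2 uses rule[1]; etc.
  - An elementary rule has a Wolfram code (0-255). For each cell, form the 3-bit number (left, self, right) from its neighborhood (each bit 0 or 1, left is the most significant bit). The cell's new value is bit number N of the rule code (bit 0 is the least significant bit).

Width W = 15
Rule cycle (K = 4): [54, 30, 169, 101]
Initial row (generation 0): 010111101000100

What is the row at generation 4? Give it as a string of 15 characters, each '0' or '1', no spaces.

Gen 0: 010111101000100
Gen 1 (rule 54): 111000011101110
Gen 2 (rule 30): 100100110001001
Gen 3 (rule 169): 000000100100000
Gen 4 (rule 101): 111110100101111

Answer: 111110100101111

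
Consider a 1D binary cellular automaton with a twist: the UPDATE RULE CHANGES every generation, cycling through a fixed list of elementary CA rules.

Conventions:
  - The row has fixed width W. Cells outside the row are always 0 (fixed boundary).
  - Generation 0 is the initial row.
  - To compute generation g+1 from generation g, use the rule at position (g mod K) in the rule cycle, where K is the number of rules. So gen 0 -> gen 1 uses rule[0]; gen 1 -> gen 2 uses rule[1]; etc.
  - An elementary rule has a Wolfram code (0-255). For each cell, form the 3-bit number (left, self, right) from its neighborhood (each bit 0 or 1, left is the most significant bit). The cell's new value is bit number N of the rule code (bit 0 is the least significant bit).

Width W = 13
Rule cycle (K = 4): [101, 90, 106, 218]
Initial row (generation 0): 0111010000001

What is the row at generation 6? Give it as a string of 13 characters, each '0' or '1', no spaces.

Answer: 0001010110100

Derivation:
Gen 0: 0111010000001
Gen 1 (rule 101): 0001110111101
Gen 2 (rule 90): 0011010100100
Gen 3 (rule 106): 0111101001000
Gen 4 (rule 218): 1111100110100
Gen 5 (rule 101): 0000100011101
Gen 6 (rule 90): 0001010110100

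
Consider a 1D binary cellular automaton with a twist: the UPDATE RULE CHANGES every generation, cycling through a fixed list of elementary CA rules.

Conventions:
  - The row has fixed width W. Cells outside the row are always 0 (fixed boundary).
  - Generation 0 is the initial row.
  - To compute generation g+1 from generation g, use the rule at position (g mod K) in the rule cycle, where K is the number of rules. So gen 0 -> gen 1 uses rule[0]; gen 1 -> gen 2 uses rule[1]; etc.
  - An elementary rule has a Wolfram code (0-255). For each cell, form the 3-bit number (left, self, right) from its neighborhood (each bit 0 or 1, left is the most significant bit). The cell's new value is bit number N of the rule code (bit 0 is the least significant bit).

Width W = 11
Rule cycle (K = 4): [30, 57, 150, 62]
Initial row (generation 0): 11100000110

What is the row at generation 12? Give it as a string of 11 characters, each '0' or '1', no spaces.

Gen 0: 11100000110
Gen 1 (rule 30): 10010001101
Gen 2 (rule 57): 01001101010
Gen 3 (rule 150): 11110001011
Gen 4 (rule 62): 10001011110
Gen 5 (rule 30): 11011010001
Gen 6 (rule 57): 10110101100
Gen 7 (rule 150): 10000100010
Gen 8 (rule 62): 11001110111
Gen 9 (rule 30): 10111000100
Gen 10 (rule 57): 01100110011
Gen 11 (rule 150): 10011001100
Gen 12 (rule 62): 11110111010

Answer: 11110111010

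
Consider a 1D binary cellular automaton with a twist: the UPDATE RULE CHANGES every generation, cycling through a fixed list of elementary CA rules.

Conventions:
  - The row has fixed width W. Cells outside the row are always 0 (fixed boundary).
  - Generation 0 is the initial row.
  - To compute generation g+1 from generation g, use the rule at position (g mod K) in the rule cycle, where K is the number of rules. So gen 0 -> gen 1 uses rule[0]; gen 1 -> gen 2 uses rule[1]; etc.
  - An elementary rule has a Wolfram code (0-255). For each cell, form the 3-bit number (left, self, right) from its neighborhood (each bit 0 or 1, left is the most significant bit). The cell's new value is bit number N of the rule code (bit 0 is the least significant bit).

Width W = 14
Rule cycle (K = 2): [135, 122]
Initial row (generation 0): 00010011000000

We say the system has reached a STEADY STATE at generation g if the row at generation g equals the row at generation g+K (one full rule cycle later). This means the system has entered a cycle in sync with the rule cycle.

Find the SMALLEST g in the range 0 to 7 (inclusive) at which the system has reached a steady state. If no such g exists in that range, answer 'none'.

Gen 0: 00010011000000
Gen 1 (rule 135): 11110100011111
Gen 2 (rule 122): 10011010110001
Gen 3 (rule 135): 10100010000111
Gen 4 (rule 122): 01010101001101
Gen 5 (rule 135): 11010101010001
Gen 6 (rule 122): 11101010101010
Gen 7 (rule 135): 01001010101010
Gen 8 (rule 122): 10110101010101
Gen 9 (rule 135): 10000101010101

Answer: none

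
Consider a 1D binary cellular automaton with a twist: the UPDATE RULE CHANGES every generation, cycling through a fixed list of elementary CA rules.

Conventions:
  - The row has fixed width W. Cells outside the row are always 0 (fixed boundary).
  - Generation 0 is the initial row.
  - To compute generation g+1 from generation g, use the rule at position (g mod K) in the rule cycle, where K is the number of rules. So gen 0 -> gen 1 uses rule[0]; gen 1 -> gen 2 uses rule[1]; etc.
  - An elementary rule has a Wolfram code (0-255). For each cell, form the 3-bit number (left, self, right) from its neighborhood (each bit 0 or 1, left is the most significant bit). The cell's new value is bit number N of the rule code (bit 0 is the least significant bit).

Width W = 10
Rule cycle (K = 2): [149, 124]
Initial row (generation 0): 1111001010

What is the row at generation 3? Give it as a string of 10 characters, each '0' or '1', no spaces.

Answer: 0011111110

Derivation:
Gen 0: 1111001010
Gen 1 (rule 149): 0110101011
Gen 2 (rule 124): 0111111111
Gen 3 (rule 149): 0011111110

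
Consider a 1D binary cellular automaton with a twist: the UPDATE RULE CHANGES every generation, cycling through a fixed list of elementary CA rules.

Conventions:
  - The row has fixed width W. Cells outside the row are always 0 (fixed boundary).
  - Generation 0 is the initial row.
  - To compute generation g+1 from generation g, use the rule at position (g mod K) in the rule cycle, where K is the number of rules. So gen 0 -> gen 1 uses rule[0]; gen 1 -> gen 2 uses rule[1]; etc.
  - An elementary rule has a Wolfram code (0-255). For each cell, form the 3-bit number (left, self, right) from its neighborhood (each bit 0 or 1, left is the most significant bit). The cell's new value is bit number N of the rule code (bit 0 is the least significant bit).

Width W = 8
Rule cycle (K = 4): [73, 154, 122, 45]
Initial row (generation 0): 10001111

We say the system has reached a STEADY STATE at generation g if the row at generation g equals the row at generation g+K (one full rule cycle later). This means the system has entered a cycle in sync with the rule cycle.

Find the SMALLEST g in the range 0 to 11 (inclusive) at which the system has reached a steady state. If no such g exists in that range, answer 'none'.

Answer: 5

Derivation:
Gen 0: 10001111
Gen 1 (rule 73): 00101001
Gen 2 (rule 154): 01000110
Gen 3 (rule 122): 10101111
Gen 4 (rule 45): 11111000
Gen 5 (rule 73): 10001011
Gen 6 (rule 154): 01010010
Gen 7 (rule 122): 10101101
Gen 8 (rule 45): 11111011
Gen 9 (rule 73): 10001011
Gen 10 (rule 154): 01010010
Gen 11 (rule 122): 10101101
Gen 12 (rule 45): 11111011
Gen 13 (rule 73): 10001011
Gen 14 (rule 154): 01010010
Gen 15 (rule 122): 10101101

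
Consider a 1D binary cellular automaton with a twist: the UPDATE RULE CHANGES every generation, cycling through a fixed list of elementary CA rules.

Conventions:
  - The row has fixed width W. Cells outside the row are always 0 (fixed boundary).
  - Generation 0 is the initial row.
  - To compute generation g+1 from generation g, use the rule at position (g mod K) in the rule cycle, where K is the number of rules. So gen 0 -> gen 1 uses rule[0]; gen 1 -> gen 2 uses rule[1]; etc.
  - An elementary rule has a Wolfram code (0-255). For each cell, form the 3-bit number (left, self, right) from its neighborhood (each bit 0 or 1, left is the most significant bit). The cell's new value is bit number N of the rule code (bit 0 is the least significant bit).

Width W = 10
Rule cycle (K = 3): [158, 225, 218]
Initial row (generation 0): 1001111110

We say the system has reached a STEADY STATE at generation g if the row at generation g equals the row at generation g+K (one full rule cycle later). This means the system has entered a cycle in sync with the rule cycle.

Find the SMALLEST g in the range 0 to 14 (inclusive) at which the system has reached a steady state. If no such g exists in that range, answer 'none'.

Answer: 2

Derivation:
Gen 0: 1001111110
Gen 1 (rule 158): 1111111101
Gen 2 (rule 225): 0111111110
Gen 3 (rule 218): 1111111111
Gen 4 (rule 158): 1111111110
Gen 5 (rule 225): 0111111110
Gen 6 (rule 218): 1111111111
Gen 7 (rule 158): 1111111110
Gen 8 (rule 225): 0111111110
Gen 9 (rule 218): 1111111111
Gen 10 (rule 158): 1111111110
Gen 11 (rule 225): 0111111110
Gen 12 (rule 218): 1111111111
Gen 13 (rule 158): 1111111110
Gen 14 (rule 225): 0111111110
Gen 15 (rule 218): 1111111111
Gen 16 (rule 158): 1111111110
Gen 17 (rule 225): 0111111110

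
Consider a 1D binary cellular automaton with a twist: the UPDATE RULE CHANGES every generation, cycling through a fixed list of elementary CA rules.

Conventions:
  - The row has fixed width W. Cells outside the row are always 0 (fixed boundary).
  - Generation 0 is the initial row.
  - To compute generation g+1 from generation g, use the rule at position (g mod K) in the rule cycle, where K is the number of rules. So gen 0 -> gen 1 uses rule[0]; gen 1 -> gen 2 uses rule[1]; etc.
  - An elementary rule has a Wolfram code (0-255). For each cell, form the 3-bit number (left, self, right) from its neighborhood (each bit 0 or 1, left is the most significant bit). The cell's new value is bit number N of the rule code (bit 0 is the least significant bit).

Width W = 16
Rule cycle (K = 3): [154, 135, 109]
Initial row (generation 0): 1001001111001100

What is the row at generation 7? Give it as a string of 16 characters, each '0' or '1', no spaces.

Answer: 0011010000100000

Derivation:
Gen 0: 1001001111001100
Gen 1 (rule 154): 0110111110111010
Gen 2 (rule 135): 1000011100010010
Gen 3 (rule 109): 1011010101010010
Gen 4 (rule 154): 0010000000001101
Gen 5 (rule 135): 1110111111110001
Gen 6 (rule 109): 1011100000010101
Gen 7 (rule 154): 0011010000100000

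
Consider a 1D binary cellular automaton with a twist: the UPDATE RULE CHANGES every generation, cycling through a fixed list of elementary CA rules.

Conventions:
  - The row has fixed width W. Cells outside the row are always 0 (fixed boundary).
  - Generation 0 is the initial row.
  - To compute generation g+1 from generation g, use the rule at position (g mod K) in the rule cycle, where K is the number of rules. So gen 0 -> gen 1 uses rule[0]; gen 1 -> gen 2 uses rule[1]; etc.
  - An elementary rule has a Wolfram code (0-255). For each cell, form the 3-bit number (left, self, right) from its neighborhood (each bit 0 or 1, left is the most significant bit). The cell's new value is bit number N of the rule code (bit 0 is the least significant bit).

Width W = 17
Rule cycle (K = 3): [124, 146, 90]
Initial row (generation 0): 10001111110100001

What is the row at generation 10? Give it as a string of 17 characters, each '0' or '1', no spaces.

Answer: 01110001101101111

Derivation:
Gen 0: 10001111110100001
Gen 1 (rule 124): 11001000011110001
Gen 2 (rule 146): 00110100101101010
Gen 3 (rule 90): 01110011001100001
Gen 4 (rule 124): 01011011101110001
Gen 5 (rule 146): 10000001000101010
Gen 6 (rule 90): 01000010101000001
Gen 7 (rule 124): 01100011111100001
Gen 8 (rule 146): 10010101111010010
Gen 9 (rule 90): 01100001001001101
Gen 10 (rule 124): 01110001101101111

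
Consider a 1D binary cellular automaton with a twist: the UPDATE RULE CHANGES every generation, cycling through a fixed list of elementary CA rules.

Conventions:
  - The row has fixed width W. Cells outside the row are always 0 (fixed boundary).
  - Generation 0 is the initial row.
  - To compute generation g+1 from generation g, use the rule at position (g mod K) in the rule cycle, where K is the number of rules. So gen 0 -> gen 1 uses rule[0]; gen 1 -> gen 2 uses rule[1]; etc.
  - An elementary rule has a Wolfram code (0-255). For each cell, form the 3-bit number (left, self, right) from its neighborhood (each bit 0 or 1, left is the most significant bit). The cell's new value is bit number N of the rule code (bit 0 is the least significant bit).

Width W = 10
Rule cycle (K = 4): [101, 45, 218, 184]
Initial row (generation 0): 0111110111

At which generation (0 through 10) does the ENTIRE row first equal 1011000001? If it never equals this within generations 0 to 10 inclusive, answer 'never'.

Answer: never

Derivation:
Gen 0: 0111110111
Gen 1 (rule 101): 0000011001
Gen 2 (rule 45): 1111010001
Gen 3 (rule 218): 1111001010
Gen 4 (rule 184): 1110100101
Gen 5 (rule 101): 0011100111
Gen 6 (rule 45): 1010000100
Gen 7 (rule 218): 0001001010
Gen 8 (rule 184): 0000100101
Gen 9 (rule 101): 1110100111
Gen 10 (rule 45): 1001100100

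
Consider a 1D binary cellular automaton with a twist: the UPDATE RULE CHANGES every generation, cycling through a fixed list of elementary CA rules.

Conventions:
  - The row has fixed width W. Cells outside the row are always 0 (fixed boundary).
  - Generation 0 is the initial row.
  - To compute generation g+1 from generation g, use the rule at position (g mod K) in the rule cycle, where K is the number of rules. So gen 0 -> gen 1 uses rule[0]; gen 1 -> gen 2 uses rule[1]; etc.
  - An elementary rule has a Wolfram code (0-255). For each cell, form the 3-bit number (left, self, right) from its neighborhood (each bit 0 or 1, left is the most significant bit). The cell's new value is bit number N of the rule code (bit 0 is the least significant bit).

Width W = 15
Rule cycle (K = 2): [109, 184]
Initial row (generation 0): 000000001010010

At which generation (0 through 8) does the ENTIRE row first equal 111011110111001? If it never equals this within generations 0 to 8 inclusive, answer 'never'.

Gen 0: 000000001010010
Gen 1 (rule 109): 111111101110010
Gen 2 (rule 184): 111111011101001
Gen 3 (rule 109): 100001110111001
Gen 4 (rule 184): 010001101110100
Gen 5 (rule 109): 010101111011101
Gen 6 (rule 184): 001011110111010
Gen 7 (rule 109): 101110011101110
Gen 8 (rule 184): 011101011011101

Answer: never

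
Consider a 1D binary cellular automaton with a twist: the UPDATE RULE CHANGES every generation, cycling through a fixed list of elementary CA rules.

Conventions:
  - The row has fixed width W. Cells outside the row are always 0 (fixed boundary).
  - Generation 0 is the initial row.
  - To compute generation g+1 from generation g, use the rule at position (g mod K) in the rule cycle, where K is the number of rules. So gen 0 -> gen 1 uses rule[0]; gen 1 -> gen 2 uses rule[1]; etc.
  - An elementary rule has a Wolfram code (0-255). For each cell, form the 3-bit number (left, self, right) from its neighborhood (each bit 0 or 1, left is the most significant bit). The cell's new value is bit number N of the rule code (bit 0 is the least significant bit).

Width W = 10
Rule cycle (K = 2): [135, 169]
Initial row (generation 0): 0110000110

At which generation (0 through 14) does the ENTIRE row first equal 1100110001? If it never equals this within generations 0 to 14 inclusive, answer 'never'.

Gen 0: 0110000110
Gen 1 (rule 135): 1000111000
Gen 2 (rule 169): 0010110011
Gen 3 (rule 135): 1110000100
Gen 4 (rule 169): 1100110001
Gen 5 (rule 135): 0001000111
Gen 6 (rule 169): 1100010110
Gen 7 (rule 135): 0001110000
Gen 8 (rule 169): 1101100111
Gen 9 (rule 135): 0000001010
Gen 10 (rule 169): 1111100100
Gen 11 (rule 135): 0111001101
Gen 12 (rule 169): 0110001010
Gen 13 (rule 135): 1000111010
Gen 14 (rule 169): 0010110100

Answer: 4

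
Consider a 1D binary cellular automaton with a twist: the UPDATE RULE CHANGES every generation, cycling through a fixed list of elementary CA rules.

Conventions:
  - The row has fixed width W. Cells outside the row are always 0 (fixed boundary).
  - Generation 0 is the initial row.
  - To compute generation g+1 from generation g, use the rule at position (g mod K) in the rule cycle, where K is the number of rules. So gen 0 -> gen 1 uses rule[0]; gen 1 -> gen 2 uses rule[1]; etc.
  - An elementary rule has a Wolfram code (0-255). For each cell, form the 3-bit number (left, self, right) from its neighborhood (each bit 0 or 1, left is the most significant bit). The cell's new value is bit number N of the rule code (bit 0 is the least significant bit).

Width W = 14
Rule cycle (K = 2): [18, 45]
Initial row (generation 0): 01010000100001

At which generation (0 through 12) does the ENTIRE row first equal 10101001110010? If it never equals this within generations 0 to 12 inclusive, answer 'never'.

Answer: 2

Derivation:
Gen 0: 01010000100001
Gen 1 (rule 18): 10001001010010
Gen 2 (rule 45): 10101001110010
Gen 3 (rule 18): 00000110001101
Gen 4 (rule 45): 11110100101011
Gen 5 (rule 18): 00000011000000
Gen 6 (rule 45): 11111010011111
Gen 7 (rule 18): 00000001100000
Gen 8 (rule 45): 11111101001111
Gen 9 (rule 18): 00000000110000
Gen 10 (rule 45): 11111110100111
Gen 11 (rule 18): 00000000011000
Gen 12 (rule 45): 11111111010011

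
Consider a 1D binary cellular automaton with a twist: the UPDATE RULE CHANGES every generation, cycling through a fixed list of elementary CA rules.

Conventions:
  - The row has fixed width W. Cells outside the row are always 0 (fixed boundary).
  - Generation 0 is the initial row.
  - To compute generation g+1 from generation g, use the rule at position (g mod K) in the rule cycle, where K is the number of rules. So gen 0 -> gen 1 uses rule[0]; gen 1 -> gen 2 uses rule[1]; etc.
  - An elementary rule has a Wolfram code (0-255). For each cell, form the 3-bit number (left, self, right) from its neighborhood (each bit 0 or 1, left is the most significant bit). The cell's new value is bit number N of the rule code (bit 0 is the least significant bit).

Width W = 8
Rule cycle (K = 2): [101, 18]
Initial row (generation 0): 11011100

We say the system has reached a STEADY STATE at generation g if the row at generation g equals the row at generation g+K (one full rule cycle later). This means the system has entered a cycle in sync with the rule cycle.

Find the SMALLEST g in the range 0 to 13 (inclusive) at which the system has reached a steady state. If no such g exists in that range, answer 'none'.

Gen 0: 11011100
Gen 1 (rule 101): 01100101
Gen 2 (rule 18): 10011000
Gen 3 (rule 101): 10001011
Gen 4 (rule 18): 01010000
Gen 5 (rule 101): 01110111
Gen 6 (rule 18): 10000000
Gen 7 (rule 101): 10111111
Gen 8 (rule 18): 00000000
Gen 9 (rule 101): 11111111
Gen 10 (rule 18): 00000000
Gen 11 (rule 101): 11111111
Gen 12 (rule 18): 00000000
Gen 13 (rule 101): 11111111
Gen 14 (rule 18): 00000000
Gen 15 (rule 101): 11111111

Answer: 8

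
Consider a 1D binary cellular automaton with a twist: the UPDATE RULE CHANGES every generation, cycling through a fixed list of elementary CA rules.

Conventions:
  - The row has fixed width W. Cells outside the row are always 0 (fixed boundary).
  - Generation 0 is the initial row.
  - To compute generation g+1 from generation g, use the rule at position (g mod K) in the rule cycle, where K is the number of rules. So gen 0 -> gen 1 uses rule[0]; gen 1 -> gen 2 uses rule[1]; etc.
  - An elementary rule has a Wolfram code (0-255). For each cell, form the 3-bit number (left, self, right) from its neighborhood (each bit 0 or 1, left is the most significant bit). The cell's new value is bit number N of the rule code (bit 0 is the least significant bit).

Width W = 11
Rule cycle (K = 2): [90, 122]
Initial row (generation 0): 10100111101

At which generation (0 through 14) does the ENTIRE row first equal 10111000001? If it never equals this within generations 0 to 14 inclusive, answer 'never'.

Gen 0: 10100111101
Gen 1 (rule 90): 00011100100
Gen 2 (rule 122): 00110111010
Gen 3 (rule 90): 01110101001
Gen 4 (rule 122): 11011010110
Gen 5 (rule 90): 11011000111
Gen 6 (rule 122): 11111101101
Gen 7 (rule 90): 10000101100
Gen 8 (rule 122): 01001011110
Gen 9 (rule 90): 10110010011
Gen 10 (rule 122): 01111101111
Gen 11 (rule 90): 11000101001
Gen 12 (rule 122): 11101010110
Gen 13 (rule 90): 10100000111
Gen 14 (rule 122): 01010001101

Answer: never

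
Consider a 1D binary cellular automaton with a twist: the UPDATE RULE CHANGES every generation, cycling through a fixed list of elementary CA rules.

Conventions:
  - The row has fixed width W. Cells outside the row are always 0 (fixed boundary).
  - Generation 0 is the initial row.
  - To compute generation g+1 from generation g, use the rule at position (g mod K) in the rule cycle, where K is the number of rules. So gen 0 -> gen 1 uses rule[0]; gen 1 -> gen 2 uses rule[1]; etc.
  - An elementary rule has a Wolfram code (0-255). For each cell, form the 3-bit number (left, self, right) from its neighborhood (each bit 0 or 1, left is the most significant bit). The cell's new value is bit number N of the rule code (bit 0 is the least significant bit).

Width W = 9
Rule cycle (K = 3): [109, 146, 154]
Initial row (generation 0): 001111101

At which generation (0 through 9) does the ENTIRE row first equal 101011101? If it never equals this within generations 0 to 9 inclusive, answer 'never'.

Answer: 4

Derivation:
Gen 0: 001111101
Gen 1 (rule 109): 101000111
Gen 2 (rule 146): 000101010
Gen 3 (rule 154): 001000001
Gen 4 (rule 109): 101011101
Gen 5 (rule 146): 000001000
Gen 6 (rule 154): 000010100
Gen 7 (rule 109): 111011101
Gen 8 (rule 146): 010001000
Gen 9 (rule 154): 101010100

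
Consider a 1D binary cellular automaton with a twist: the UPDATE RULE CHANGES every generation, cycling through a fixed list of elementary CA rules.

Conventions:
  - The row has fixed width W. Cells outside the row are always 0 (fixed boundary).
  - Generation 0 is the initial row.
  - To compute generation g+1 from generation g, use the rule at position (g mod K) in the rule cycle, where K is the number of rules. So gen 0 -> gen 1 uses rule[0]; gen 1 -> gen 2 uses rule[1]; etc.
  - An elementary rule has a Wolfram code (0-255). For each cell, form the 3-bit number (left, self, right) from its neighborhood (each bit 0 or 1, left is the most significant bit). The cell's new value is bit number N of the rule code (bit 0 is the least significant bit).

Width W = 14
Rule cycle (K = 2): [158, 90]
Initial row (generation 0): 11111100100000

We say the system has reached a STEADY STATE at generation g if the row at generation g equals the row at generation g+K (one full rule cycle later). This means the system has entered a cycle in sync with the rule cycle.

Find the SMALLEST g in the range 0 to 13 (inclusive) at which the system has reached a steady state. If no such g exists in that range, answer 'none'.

Gen 0: 11111100100000
Gen 1 (rule 158): 11111011110000
Gen 2 (rule 90): 10001010011000
Gen 3 (rule 158): 11011011110100
Gen 4 (rule 90): 11011010010010
Gen 5 (rule 158): 10010011111111
Gen 6 (rule 90): 01101110000001
Gen 7 (rule 158): 11001101000011
Gen 8 (rule 90): 11111100100111
Gen 9 (rule 158): 11111011111110
Gen 10 (rule 90): 10001010000011
Gen 11 (rule 158): 11011011000110
Gen 12 (rule 90): 11011011101111
Gen 13 (rule 158): 10010011001110
Gen 14 (rule 90): 01101111111011
Gen 15 (rule 158): 11001111110010

Answer: none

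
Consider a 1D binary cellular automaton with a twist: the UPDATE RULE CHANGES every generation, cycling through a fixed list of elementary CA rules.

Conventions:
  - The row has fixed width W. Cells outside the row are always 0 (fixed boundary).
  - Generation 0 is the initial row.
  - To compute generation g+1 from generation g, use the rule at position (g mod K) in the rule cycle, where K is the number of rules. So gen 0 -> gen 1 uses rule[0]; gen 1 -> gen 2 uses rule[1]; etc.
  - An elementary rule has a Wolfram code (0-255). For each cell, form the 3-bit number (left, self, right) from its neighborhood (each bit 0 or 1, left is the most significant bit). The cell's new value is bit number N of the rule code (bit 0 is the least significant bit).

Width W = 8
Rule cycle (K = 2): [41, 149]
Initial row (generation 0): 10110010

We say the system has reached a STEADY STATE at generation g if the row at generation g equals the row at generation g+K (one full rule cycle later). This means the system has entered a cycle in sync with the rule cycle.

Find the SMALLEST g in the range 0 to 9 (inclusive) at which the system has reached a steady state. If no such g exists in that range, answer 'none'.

Answer: 2

Derivation:
Gen 0: 10110010
Gen 1 (rule 41): 01100000
Gen 2 (rule 149): 00011111
Gen 3 (rule 41): 11010000
Gen 4 (rule 149): 00011111
Gen 5 (rule 41): 11010000
Gen 6 (rule 149): 00011111
Gen 7 (rule 41): 11010000
Gen 8 (rule 149): 00011111
Gen 9 (rule 41): 11010000
Gen 10 (rule 149): 00011111
Gen 11 (rule 41): 11010000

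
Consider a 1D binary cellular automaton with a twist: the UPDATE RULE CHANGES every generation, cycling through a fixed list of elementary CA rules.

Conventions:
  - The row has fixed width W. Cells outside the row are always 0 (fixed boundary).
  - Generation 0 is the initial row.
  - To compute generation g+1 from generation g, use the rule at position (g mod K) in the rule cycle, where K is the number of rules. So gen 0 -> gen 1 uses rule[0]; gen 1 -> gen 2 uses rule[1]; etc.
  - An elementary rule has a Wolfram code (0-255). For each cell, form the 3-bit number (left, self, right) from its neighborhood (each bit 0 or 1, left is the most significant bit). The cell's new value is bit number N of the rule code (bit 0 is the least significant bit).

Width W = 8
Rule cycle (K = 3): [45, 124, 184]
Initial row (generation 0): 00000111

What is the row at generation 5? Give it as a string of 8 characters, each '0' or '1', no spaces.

Answer: 01011011

Derivation:
Gen 0: 00000111
Gen 1 (rule 45): 11110100
Gen 2 (rule 124): 10011110
Gen 3 (rule 184): 01011101
Gen 4 (rule 45): 01110011
Gen 5 (rule 124): 01011011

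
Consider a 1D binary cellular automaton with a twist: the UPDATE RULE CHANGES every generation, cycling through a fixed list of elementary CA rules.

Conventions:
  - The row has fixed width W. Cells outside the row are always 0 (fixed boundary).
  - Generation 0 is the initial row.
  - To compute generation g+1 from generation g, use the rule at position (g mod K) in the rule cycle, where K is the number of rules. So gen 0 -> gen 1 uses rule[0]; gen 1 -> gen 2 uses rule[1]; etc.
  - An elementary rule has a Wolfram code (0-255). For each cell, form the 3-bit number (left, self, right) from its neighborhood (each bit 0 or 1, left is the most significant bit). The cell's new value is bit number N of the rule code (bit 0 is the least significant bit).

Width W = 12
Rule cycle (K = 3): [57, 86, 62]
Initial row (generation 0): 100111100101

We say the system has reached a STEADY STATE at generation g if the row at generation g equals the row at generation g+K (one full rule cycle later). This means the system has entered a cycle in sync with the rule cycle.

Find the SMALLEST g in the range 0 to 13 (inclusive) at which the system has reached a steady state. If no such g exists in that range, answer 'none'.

Answer: none

Derivation:
Gen 0: 100111100101
Gen 1 (rule 57): 010100010010
Gen 2 (rule 86): 110110111111
Gen 3 (rule 62): 101101100000
Gen 4 (rule 57): 011011011111
Gen 5 (rule 86): 101001000001
Gen 6 (rule 62): 111111100011
Gen 7 (rule 57): 100000011010
Gen 8 (rule 86): 110000101011
Gen 9 (rule 62): 101001111110
Gen 10 (rule 57): 010101000001
Gen 11 (rule 86): 110101100011
Gen 12 (rule 62): 101111010110
Gen 13 (rule 57): 011000101101
Gen 14 (rule 86): 101101100101
Gen 15 (rule 62): 111011011111
Gen 16 (rule 57): 100110110000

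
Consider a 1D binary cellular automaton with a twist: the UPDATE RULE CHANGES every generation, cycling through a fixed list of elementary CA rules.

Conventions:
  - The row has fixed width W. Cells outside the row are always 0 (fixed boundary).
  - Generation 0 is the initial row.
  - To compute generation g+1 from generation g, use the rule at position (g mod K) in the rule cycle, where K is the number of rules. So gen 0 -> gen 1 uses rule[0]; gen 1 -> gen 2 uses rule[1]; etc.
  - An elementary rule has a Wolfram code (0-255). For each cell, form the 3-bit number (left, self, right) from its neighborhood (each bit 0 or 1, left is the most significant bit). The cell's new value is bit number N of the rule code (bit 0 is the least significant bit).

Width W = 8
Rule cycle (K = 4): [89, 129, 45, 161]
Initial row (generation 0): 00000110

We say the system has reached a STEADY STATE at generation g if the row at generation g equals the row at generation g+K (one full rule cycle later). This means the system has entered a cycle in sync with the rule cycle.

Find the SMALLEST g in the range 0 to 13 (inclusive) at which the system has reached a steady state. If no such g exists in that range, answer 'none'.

Gen 0: 00000110
Gen 1 (rule 89): 11110111
Gen 2 (rule 129): 01100010
Gen 3 (rule 45): 01001010
Gen 4 (rule 161): 00000100
Gen 5 (rule 89): 11110011
Gen 6 (rule 129): 01100000
Gen 7 (rule 45): 01001111
Gen 8 (rule 161): 00000110
Gen 9 (rule 89): 11110111
Gen 10 (rule 129): 01100010
Gen 11 (rule 45): 01001010
Gen 12 (rule 161): 00000100
Gen 13 (rule 89): 11110011
Gen 14 (rule 129): 01100000
Gen 15 (rule 45): 01001111
Gen 16 (rule 161): 00000110
Gen 17 (rule 89): 11110111

Answer: none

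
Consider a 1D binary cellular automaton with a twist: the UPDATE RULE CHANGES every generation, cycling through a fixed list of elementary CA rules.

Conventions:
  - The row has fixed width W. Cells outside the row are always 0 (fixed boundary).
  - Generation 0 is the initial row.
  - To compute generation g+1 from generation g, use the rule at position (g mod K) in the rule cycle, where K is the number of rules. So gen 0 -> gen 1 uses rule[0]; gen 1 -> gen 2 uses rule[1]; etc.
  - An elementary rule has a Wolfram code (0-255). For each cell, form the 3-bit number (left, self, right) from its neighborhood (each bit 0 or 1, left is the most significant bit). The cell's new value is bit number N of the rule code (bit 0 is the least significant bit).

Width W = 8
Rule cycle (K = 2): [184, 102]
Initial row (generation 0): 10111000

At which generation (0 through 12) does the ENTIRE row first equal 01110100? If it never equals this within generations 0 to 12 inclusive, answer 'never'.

Gen 0: 10111000
Gen 1 (rule 184): 01110100
Gen 2 (rule 102): 10011100
Gen 3 (rule 184): 01011010
Gen 4 (rule 102): 11101110
Gen 5 (rule 184): 11011101
Gen 6 (rule 102): 01100111
Gen 7 (rule 184): 01010110
Gen 8 (rule 102): 11111010
Gen 9 (rule 184): 11110101
Gen 10 (rule 102): 00011111
Gen 11 (rule 184): 00011110
Gen 12 (rule 102): 00100010

Answer: 1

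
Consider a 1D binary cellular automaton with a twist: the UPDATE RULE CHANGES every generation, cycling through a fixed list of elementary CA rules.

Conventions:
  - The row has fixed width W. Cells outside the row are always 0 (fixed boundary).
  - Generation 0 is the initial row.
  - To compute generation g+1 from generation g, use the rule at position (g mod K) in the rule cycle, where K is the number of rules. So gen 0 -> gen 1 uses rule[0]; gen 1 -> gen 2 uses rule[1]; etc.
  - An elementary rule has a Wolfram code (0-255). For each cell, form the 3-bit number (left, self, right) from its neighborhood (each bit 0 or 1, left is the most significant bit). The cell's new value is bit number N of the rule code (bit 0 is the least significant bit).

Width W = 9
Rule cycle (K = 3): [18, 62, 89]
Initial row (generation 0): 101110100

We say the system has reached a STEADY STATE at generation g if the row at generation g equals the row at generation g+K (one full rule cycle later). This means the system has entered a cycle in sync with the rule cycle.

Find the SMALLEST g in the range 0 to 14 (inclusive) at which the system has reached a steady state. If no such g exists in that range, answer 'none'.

Answer: 4

Derivation:
Gen 0: 101110100
Gen 1 (rule 18): 000000010
Gen 2 (rule 62): 000000111
Gen 3 (rule 89): 111110101
Gen 4 (rule 18): 000000000
Gen 5 (rule 62): 000000000
Gen 6 (rule 89): 111111111
Gen 7 (rule 18): 000000000
Gen 8 (rule 62): 000000000
Gen 9 (rule 89): 111111111
Gen 10 (rule 18): 000000000
Gen 11 (rule 62): 000000000
Gen 12 (rule 89): 111111111
Gen 13 (rule 18): 000000000
Gen 14 (rule 62): 000000000
Gen 15 (rule 89): 111111111
Gen 16 (rule 18): 000000000
Gen 17 (rule 62): 000000000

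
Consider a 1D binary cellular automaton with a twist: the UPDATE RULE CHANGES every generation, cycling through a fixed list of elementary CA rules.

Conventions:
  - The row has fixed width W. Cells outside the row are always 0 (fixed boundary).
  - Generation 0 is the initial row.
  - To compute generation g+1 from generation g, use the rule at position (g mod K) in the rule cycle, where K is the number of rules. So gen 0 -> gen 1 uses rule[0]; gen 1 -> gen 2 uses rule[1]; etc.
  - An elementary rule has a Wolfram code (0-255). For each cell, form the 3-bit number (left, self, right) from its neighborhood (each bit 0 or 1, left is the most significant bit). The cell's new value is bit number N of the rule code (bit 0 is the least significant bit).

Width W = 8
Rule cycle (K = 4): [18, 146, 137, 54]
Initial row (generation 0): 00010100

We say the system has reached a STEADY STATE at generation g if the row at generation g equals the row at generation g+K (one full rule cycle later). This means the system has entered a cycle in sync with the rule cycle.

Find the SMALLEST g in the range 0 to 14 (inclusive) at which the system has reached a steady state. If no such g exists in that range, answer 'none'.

Answer: 4

Derivation:
Gen 0: 00010100
Gen 1 (rule 18): 00100010
Gen 2 (rule 146): 01010101
Gen 3 (rule 137): 00000000
Gen 4 (rule 54): 00000000
Gen 5 (rule 18): 00000000
Gen 6 (rule 146): 00000000
Gen 7 (rule 137): 11111111
Gen 8 (rule 54): 00000000
Gen 9 (rule 18): 00000000
Gen 10 (rule 146): 00000000
Gen 11 (rule 137): 11111111
Gen 12 (rule 54): 00000000
Gen 13 (rule 18): 00000000
Gen 14 (rule 146): 00000000
Gen 15 (rule 137): 11111111
Gen 16 (rule 54): 00000000
Gen 17 (rule 18): 00000000
Gen 18 (rule 146): 00000000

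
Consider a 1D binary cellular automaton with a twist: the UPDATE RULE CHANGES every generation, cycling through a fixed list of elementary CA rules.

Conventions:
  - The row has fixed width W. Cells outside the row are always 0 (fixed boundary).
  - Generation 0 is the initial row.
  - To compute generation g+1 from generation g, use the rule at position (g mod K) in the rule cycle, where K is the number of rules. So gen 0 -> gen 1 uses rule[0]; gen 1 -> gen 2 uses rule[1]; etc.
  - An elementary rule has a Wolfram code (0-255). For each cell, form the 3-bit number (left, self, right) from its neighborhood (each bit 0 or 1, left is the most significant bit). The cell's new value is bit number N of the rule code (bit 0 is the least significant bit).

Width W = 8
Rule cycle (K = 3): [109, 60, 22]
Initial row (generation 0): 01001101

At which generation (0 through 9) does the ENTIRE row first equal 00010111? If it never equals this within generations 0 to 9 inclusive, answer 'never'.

Gen 0: 01001101
Gen 1 (rule 109): 01001111
Gen 2 (rule 60): 01101000
Gen 3 (rule 22): 10001100
Gen 4 (rule 109): 10101101
Gen 5 (rule 60): 11111011
Gen 6 (rule 22): 00000000
Gen 7 (rule 109): 11111111
Gen 8 (rule 60): 10000000
Gen 9 (rule 22): 11000000

Answer: never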